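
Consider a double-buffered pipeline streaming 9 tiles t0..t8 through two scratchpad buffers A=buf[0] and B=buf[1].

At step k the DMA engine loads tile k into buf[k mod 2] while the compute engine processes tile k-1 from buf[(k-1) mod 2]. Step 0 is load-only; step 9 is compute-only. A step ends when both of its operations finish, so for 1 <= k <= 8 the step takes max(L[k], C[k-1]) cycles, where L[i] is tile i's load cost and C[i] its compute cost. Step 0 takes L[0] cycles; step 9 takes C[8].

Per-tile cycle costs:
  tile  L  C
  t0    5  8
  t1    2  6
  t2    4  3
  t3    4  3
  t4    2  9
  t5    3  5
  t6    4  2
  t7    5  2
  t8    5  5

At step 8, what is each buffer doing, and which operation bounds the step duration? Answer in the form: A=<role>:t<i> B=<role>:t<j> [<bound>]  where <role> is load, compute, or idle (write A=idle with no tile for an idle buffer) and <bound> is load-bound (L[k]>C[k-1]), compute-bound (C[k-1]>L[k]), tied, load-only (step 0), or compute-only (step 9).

[0] DMA t0→A (5c) ∥ CU idle ⇒ 5c, clock 5
[1] DMA t1→B (2c) ∥ CU A:t0 (8c) ⇒ 8c, clock 13
[2] DMA t2→A (4c) ∥ CU B:t1 (6c) ⇒ 6c, clock 19
[3] DMA t3→B (4c) ∥ CU A:t2 (3c) ⇒ 4c, clock 23
[4] DMA t4→A (2c) ∥ CU B:t3 (3c) ⇒ 3c, clock 26
[5] DMA t5→B (3c) ∥ CU A:t4 (9c) ⇒ 9c, clock 35
[6] DMA t6→A (4c) ∥ CU B:t5 (5c) ⇒ 5c, clock 40
[7] DMA t7→B (5c) ∥ CU A:t6 (2c) ⇒ 5c, clock 45
[8] DMA t8→A (5c) ∥ CU B:t7 (2c) ⇒ 5c, clock 50
[9] DMA idle ∥ CU A:t8 (5c) ⇒ 5c, clock 55

step 8: A=load:t8 B=compute:t7 [load-bound]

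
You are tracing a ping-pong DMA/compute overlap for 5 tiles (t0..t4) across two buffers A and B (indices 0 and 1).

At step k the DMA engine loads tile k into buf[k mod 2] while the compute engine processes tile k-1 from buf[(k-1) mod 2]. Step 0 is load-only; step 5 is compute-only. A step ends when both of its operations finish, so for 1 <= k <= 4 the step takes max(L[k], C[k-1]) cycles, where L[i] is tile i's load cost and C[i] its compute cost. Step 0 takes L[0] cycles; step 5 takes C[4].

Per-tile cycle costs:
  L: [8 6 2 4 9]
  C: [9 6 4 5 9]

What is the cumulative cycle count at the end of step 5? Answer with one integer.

step 0: L[0]=8 → dur=8, Σ=8 | A=load:t0 B=idle [load-only]
step 1: L[1]=6 C[0]=9 → dur=9, Σ=17 | A=compute:t0 B=load:t1 [compute-bound]
step 2: L[2]=2 C[1]=6 → dur=6, Σ=23 | A=load:t2 B=compute:t1 [compute-bound]
step 3: L[3]=4 C[2]=4 → dur=4, Σ=27 | A=compute:t2 B=load:t3 [tied]
step 4: L[4]=9 C[3]=5 → dur=9, Σ=36 | A=load:t4 B=compute:t3 [load-bound]
step 5: C[4]=9 → dur=9, Σ=45 | A=compute:t4 B=idle [compute-only]

end_cycle[5] = 45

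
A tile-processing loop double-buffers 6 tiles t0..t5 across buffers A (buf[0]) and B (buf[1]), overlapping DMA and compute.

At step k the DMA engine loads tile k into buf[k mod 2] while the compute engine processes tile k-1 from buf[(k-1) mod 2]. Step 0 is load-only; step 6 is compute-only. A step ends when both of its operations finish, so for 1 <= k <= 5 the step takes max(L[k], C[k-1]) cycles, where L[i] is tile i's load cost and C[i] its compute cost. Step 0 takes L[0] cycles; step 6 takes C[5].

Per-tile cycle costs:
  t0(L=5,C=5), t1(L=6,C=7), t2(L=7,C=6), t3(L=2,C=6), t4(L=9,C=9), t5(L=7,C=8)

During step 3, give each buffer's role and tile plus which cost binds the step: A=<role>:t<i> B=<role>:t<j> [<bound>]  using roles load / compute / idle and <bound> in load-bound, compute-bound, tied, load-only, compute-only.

step 3: A=compute:t2 B=load:t3 [compute-bound]

k=0 load=t0/5c comp=- wait=5 total=5
k=1 load=t1/6c comp=t0/5c wait=6 total=11
k=2 load=t2/7c comp=t1/7c wait=7 total=18
k=3 load=t3/2c comp=t2/6c wait=6 total=24
k=4 load=t4/9c comp=t3/6c wait=9 total=33
k=5 load=t5/7c comp=t4/9c wait=9 total=42
k=6 load=- comp=t5/8c wait=8 total=50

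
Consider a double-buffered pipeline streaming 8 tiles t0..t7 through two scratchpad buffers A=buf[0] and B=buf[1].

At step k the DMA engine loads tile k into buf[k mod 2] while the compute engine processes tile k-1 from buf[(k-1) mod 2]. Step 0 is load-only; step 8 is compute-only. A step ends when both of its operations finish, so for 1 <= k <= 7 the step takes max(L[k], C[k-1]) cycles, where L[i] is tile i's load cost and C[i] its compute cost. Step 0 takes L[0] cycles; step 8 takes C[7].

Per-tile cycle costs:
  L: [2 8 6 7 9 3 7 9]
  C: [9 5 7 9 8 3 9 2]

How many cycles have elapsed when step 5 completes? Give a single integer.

end_cycle[5] = 41

step 0: L[0]=2 → dur=2, Σ=2 | A=load:t0 B=idle [load-only]
step 1: L[1]=8 C[0]=9 → dur=9, Σ=11 | A=compute:t0 B=load:t1 [compute-bound]
step 2: L[2]=6 C[1]=5 → dur=6, Σ=17 | A=load:t2 B=compute:t1 [load-bound]
step 3: L[3]=7 C[2]=7 → dur=7, Σ=24 | A=compute:t2 B=load:t3 [tied]
step 4: L[4]=9 C[3]=9 → dur=9, Σ=33 | A=load:t4 B=compute:t3 [tied]
step 5: L[5]=3 C[4]=8 → dur=8, Σ=41 | A=compute:t4 B=load:t5 [compute-bound]
step 6: L[6]=7 C[5]=3 → dur=7, Σ=48 | A=load:t6 B=compute:t5 [load-bound]
step 7: L[7]=9 C[6]=9 → dur=9, Σ=57 | A=compute:t6 B=load:t7 [tied]
step 8: C[7]=2 → dur=2, Σ=59 | A=idle B=compute:t7 [compute-only]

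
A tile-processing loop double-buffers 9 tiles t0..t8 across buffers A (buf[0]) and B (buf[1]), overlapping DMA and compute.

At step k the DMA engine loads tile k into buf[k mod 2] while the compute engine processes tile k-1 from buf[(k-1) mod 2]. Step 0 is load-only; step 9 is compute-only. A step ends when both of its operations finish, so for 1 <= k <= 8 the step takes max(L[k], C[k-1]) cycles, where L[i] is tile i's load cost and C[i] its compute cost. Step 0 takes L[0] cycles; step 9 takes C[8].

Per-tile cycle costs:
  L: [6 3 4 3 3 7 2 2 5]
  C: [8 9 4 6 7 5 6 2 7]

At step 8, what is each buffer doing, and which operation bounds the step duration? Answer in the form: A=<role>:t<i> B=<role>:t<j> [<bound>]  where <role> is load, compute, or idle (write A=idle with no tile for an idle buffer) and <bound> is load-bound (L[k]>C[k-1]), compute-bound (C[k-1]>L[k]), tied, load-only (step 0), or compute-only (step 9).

k=0 load=t0/6c comp=- wait=6 total=6
k=1 load=t1/3c comp=t0/8c wait=8 total=14
k=2 load=t2/4c comp=t1/9c wait=9 total=23
k=3 load=t3/3c comp=t2/4c wait=4 total=27
k=4 load=t4/3c comp=t3/6c wait=6 total=33
k=5 load=t5/7c comp=t4/7c wait=7 total=40
k=6 load=t6/2c comp=t5/5c wait=5 total=45
k=7 load=t7/2c comp=t6/6c wait=6 total=51
k=8 load=t8/5c comp=t7/2c wait=5 total=56
k=9 load=- comp=t8/7c wait=7 total=63

step 8: A=load:t8 B=compute:t7 [load-bound]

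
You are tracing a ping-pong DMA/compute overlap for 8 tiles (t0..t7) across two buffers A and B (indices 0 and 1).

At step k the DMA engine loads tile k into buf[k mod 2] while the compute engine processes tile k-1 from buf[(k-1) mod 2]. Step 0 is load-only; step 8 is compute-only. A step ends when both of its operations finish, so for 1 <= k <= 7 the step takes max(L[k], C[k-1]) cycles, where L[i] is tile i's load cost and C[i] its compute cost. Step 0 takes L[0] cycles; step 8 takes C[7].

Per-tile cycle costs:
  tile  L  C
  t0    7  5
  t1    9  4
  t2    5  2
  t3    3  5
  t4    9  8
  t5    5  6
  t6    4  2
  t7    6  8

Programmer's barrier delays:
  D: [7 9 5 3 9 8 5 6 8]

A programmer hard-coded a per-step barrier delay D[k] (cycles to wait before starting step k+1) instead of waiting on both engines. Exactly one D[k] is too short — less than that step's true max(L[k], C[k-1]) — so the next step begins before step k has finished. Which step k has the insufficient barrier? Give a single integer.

hazard at step 6

step 0: need L[0]=7 = 7; D[0]=7 ok
step 1: need max(L[1]=9,C[0]=5) = 9; D[1]=9 ok
step 2: need max(L[2]=5,C[1]=4) = 5; D[2]=5 ok
step 3: need max(L[3]=3,C[2]=2) = 3; D[3]=3 ok
step 4: need max(L[4]=9,C[3]=5) = 9; D[4]=9 ok
step 5: need max(L[5]=5,C[4]=8) = 8; D[5]=8 ok
step 6: need max(L[6]=4,C[5]=6) = 6; D[6]=5 SHORT
step 7: need max(L[7]=6,C[6]=2) = 6; D[7]=6 ok
step 8: need C[7]=8 = 8; D[8]=8 ok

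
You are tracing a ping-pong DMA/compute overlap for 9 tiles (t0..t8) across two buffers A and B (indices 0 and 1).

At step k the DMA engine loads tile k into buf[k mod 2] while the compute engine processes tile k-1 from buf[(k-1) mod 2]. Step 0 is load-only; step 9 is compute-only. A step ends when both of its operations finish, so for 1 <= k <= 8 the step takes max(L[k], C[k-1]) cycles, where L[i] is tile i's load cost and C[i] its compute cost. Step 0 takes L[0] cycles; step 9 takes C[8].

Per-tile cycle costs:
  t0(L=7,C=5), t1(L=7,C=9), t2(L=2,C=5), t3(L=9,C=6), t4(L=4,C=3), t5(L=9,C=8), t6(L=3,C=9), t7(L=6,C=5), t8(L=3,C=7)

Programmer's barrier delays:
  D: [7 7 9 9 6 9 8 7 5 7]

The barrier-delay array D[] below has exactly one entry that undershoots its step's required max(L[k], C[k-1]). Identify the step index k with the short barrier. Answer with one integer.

hazard at step 7

[0] required=L[0]=7=7 vs D=7 ok
[1] required=max(L[1]=7,C[0]=5)=7 vs D=7 ok
[2] required=max(L[2]=2,C[1]=9)=9 vs D=9 ok
[3] required=max(L[3]=9,C[2]=5)=9 vs D=9 ok
[4] required=max(L[4]=4,C[3]=6)=6 vs D=6 ok
[5] required=max(L[5]=9,C[4]=3)=9 vs D=9 ok
[6] required=max(L[6]=3,C[5]=8)=8 vs D=8 ok
[7] required=max(L[7]=6,C[6]=9)=9 vs D=7 SHORT
[8] required=max(L[8]=3,C[7]=5)=5 vs D=5 ok
[9] required=C[8]=7=7 vs D=7 ok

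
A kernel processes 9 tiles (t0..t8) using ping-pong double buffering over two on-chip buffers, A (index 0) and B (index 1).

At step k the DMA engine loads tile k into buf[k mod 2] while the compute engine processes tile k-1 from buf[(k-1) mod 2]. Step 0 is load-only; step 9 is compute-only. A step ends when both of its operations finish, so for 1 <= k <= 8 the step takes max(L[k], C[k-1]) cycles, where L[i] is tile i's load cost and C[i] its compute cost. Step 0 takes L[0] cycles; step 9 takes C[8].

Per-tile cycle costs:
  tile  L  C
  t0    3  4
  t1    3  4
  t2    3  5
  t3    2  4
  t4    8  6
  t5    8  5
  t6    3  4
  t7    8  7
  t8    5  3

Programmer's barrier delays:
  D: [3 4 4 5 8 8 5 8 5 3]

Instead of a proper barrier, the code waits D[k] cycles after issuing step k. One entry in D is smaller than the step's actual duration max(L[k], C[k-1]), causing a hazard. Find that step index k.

step 0: need L[0]=3 = 3; D[0]=3 ok
step 1: need max(L[1]=3,C[0]=4) = 4; D[1]=4 ok
step 2: need max(L[2]=3,C[1]=4) = 4; D[2]=4 ok
step 3: need max(L[3]=2,C[2]=5) = 5; D[3]=5 ok
step 4: need max(L[4]=8,C[3]=4) = 8; D[4]=8 ok
step 5: need max(L[5]=8,C[4]=6) = 8; D[5]=8 ok
step 6: need max(L[6]=3,C[5]=5) = 5; D[6]=5 ok
step 7: need max(L[7]=8,C[6]=4) = 8; D[7]=8 ok
step 8: need max(L[8]=5,C[7]=7) = 7; D[8]=5 SHORT
step 9: need C[8]=3 = 3; D[9]=3 ok

hazard at step 8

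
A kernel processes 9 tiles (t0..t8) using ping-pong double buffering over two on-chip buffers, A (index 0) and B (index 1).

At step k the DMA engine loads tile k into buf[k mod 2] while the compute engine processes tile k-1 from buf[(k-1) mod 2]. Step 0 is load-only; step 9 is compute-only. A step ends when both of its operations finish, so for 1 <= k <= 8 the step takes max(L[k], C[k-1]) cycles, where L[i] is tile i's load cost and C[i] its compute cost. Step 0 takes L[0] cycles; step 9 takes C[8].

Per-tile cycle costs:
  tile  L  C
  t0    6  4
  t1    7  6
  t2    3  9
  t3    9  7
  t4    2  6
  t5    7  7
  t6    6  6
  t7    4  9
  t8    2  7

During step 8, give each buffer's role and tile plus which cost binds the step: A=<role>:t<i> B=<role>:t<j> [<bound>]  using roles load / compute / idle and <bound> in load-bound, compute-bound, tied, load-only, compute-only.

[0] DMA t0→A (6c) ∥ CU idle ⇒ 6c, clock 6
[1] DMA t1→B (7c) ∥ CU A:t0 (4c) ⇒ 7c, clock 13
[2] DMA t2→A (3c) ∥ CU B:t1 (6c) ⇒ 6c, clock 19
[3] DMA t3→B (9c) ∥ CU A:t2 (9c) ⇒ 9c, clock 28
[4] DMA t4→A (2c) ∥ CU B:t3 (7c) ⇒ 7c, clock 35
[5] DMA t5→B (7c) ∥ CU A:t4 (6c) ⇒ 7c, clock 42
[6] DMA t6→A (6c) ∥ CU B:t5 (7c) ⇒ 7c, clock 49
[7] DMA t7→B (4c) ∥ CU A:t6 (6c) ⇒ 6c, clock 55
[8] DMA t8→A (2c) ∥ CU B:t7 (9c) ⇒ 9c, clock 64
[9] DMA idle ∥ CU A:t8 (7c) ⇒ 7c, clock 71

step 8: A=load:t8 B=compute:t7 [compute-bound]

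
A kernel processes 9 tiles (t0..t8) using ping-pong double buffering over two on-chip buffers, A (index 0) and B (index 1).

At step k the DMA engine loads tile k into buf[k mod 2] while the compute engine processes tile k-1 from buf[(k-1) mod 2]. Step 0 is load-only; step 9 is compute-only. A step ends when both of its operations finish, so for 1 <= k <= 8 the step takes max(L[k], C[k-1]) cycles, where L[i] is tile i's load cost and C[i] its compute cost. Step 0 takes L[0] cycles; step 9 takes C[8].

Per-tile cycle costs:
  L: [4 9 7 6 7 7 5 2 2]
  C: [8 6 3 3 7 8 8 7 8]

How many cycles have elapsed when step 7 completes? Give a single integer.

end_cycle[7] = 56

[0] DMA t0→A (4c) ∥ CU idle ⇒ 4c, clock 4
[1] DMA t1→B (9c) ∥ CU A:t0 (8c) ⇒ 9c, clock 13
[2] DMA t2→A (7c) ∥ CU B:t1 (6c) ⇒ 7c, clock 20
[3] DMA t3→B (6c) ∥ CU A:t2 (3c) ⇒ 6c, clock 26
[4] DMA t4→A (7c) ∥ CU B:t3 (3c) ⇒ 7c, clock 33
[5] DMA t5→B (7c) ∥ CU A:t4 (7c) ⇒ 7c, clock 40
[6] DMA t6→A (5c) ∥ CU B:t5 (8c) ⇒ 8c, clock 48
[7] DMA t7→B (2c) ∥ CU A:t6 (8c) ⇒ 8c, clock 56
[8] DMA t8→A (2c) ∥ CU B:t7 (7c) ⇒ 7c, clock 63
[9] DMA idle ∥ CU A:t8 (8c) ⇒ 8c, clock 71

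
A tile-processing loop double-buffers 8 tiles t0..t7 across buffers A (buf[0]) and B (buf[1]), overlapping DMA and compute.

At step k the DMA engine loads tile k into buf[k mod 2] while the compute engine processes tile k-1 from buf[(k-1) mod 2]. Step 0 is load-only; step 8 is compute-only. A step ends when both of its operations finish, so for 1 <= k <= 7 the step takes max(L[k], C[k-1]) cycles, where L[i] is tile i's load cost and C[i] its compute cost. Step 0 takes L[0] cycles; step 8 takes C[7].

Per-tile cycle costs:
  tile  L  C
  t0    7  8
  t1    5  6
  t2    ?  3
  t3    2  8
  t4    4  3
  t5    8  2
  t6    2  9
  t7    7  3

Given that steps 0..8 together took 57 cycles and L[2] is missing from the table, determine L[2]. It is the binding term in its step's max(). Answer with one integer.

step 0: dur = L[0]=7 = 7
step 1: dur = max(L[1]=5, C[0]=8) = 8
step 2: dur = max(L[2]=?, C[1]=6) = L[2]  (unknown; binding)
step 3: dur = max(L[3]=2, C[2]=3) = 3
step 4: dur = max(L[4]=4, C[3]=8) = 8
step 5: dur = max(L[5]=8, C[4]=3) = 8
step 6: dur = max(L[6]=2, C[5]=2) = 2
step 7: dur = max(L[7]=7, C[6]=9) = 9
step 8: dur = C[7]=3 = 3
sum of known step durations = 48
dur[2] = total - known = 57 - 48 = 9
L[2] is the binding max in step 2, so L[2] = dur[2] = 9

L[2] = 9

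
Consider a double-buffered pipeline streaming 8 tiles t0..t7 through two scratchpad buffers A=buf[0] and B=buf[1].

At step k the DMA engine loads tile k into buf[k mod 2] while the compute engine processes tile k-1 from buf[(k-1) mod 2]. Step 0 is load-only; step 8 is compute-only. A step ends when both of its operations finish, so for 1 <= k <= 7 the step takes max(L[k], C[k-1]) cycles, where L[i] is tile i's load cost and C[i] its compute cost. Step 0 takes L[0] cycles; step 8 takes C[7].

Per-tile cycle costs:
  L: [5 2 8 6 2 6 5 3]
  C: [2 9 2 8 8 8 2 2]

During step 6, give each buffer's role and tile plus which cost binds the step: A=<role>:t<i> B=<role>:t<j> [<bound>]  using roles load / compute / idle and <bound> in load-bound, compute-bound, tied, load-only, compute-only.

k=0 load=t0/5c comp=- wait=5 total=5
k=1 load=t1/2c comp=t0/2c wait=2 total=7
k=2 load=t2/8c comp=t1/9c wait=9 total=16
k=3 load=t3/6c comp=t2/2c wait=6 total=22
k=4 load=t4/2c comp=t3/8c wait=8 total=30
k=5 load=t5/6c comp=t4/8c wait=8 total=38
k=6 load=t6/5c comp=t5/8c wait=8 total=46
k=7 load=t7/3c comp=t6/2c wait=3 total=49
k=8 load=- comp=t7/2c wait=2 total=51

step 6: A=load:t6 B=compute:t5 [compute-bound]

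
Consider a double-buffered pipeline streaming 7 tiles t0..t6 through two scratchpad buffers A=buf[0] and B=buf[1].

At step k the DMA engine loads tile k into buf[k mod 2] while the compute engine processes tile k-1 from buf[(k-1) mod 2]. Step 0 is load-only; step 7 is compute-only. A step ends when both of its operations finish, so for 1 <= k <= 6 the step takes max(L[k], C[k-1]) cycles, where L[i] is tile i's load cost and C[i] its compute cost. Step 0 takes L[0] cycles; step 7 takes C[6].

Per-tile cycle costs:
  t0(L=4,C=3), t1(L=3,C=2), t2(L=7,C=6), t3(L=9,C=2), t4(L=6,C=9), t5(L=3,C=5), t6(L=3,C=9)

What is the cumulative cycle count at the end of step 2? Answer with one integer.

end_cycle[2] = 14

[0] DMA t0→A (4c) ∥ CU idle ⇒ 4c, clock 4
[1] DMA t1→B (3c) ∥ CU A:t0 (3c) ⇒ 3c, clock 7
[2] DMA t2→A (7c) ∥ CU B:t1 (2c) ⇒ 7c, clock 14
[3] DMA t3→B (9c) ∥ CU A:t2 (6c) ⇒ 9c, clock 23
[4] DMA t4→A (6c) ∥ CU B:t3 (2c) ⇒ 6c, clock 29
[5] DMA t5→B (3c) ∥ CU A:t4 (9c) ⇒ 9c, clock 38
[6] DMA t6→A (3c) ∥ CU B:t5 (5c) ⇒ 5c, clock 43
[7] DMA idle ∥ CU A:t6 (9c) ⇒ 9c, clock 52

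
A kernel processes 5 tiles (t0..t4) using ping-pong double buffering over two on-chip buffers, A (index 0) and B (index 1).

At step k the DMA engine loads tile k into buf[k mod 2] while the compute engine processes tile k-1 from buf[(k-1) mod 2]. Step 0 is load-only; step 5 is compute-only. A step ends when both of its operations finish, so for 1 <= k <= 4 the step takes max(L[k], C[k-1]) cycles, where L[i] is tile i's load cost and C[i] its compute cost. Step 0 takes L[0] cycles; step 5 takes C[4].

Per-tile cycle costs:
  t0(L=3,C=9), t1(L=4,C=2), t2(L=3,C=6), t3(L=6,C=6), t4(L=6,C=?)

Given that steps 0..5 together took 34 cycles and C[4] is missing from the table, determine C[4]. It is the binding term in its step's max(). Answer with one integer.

step 0 → dur = L[0]=3 = 3
step 1 → dur = max(L[1]=4, C[0]=9) = 9
step 2 → dur = max(L[2]=3, C[1]=2) = 3
step 3 → dur = max(L[3]=6, C[2]=6) = 6
step 4 → dur = max(L[4]=6, C[3]=6) = 6
step 5 → dur = C[4]=? = C[4]  (unknown; binding)
sum of known step durations = 27
dur[5] = total - known = 34 - 27 = 7
C[4] is the binding max in step 5, so C[4] = dur[5] = 7

C[4] = 7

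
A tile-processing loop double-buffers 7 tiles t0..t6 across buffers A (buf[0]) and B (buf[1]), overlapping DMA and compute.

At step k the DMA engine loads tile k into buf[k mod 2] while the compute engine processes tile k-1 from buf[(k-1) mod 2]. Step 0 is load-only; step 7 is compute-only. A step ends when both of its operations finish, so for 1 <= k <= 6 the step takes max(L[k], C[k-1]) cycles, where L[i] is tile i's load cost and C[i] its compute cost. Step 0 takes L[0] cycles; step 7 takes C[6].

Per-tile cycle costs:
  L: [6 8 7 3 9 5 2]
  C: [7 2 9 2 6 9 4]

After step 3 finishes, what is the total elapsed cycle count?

end_cycle[3] = 30

  0. 6=6c; end=6; A:t0 B:-
  1. max(8,7)=8c; end=14; A:t0 B:t1
  2. max(7,2)=7c; end=21; A:t2 B:t1
  3. max(3,9)=9c; end=30; A:t2 B:t3
  4. max(9,2)=9c; end=39; A:t4 B:t3
  5. max(5,6)=6c; end=45; A:t4 B:t5
  6. max(2,9)=9c; end=54; A:t6 B:t5
  7. 4=4c; end=58; A:t6 B:t5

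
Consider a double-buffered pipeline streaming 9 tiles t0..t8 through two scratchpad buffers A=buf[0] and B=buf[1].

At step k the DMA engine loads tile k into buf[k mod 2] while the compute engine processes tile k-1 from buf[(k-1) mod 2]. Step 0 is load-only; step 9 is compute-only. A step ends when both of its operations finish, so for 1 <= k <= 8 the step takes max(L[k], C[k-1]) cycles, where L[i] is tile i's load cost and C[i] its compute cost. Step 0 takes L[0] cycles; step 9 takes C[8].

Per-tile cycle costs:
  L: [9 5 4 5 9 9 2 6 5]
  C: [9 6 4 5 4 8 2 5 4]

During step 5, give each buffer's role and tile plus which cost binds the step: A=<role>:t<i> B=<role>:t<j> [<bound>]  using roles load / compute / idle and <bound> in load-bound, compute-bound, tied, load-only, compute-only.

k=0 load=t0/9c comp=- wait=9 total=9
k=1 load=t1/5c comp=t0/9c wait=9 total=18
k=2 load=t2/4c comp=t1/6c wait=6 total=24
k=3 load=t3/5c comp=t2/4c wait=5 total=29
k=4 load=t4/9c comp=t3/5c wait=9 total=38
k=5 load=t5/9c comp=t4/4c wait=9 total=47
k=6 load=t6/2c comp=t5/8c wait=8 total=55
k=7 load=t7/6c comp=t6/2c wait=6 total=61
k=8 load=t8/5c comp=t7/5c wait=5 total=66
k=9 load=- comp=t8/4c wait=4 total=70

step 5: A=compute:t4 B=load:t5 [load-bound]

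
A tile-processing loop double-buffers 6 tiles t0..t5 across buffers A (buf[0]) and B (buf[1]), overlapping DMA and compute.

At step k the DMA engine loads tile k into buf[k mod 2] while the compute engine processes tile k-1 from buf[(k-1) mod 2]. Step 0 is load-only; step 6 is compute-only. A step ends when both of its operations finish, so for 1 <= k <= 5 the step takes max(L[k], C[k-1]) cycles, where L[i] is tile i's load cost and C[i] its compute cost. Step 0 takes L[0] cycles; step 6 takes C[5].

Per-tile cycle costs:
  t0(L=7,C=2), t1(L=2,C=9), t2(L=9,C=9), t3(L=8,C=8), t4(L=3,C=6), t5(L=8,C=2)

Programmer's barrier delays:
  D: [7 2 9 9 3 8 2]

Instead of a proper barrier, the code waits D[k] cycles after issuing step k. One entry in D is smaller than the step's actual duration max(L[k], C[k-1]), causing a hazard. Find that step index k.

hazard at step 4

k=0 barrier L[0]=7→7c, D[0]=7 ok
k=1 barrier max(L[1]=2,C[0]=2)→2c, D[1]=2 ok
k=2 barrier max(L[2]=9,C[1]=9)→9c, D[2]=9 ok
k=3 barrier max(L[3]=8,C[2]=9)→9c, D[3]=9 ok
k=4 barrier max(L[4]=3,C[3]=8)→8c, D[4]=3 SHORT
k=5 barrier max(L[5]=8,C[4]=6)→8c, D[5]=8 ok
k=6 barrier C[5]=2→2c, D[6]=2 ok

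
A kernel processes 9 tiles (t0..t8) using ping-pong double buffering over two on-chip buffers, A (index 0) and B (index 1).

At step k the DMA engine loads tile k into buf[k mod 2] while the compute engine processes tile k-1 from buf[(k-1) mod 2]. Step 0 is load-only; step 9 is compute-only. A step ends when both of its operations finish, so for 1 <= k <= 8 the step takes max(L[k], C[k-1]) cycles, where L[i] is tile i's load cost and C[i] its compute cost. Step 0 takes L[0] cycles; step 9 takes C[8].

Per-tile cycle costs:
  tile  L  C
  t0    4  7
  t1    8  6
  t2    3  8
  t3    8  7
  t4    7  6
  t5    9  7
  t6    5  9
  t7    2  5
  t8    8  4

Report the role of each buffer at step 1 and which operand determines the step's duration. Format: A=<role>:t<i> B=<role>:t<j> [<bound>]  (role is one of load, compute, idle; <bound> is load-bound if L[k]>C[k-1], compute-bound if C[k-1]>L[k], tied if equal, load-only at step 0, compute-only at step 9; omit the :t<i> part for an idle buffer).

step 1: A=compute:t0 B=load:t1 [load-bound]

step 0: L[0]=4 → dur=4, Σ=4 | A=load:t0 B=idle [load-only]
step 1: L[1]=8 C[0]=7 → dur=8, Σ=12 | A=compute:t0 B=load:t1 [load-bound]
step 2: L[2]=3 C[1]=6 → dur=6, Σ=18 | A=load:t2 B=compute:t1 [compute-bound]
step 3: L[3]=8 C[2]=8 → dur=8, Σ=26 | A=compute:t2 B=load:t3 [tied]
step 4: L[4]=7 C[3]=7 → dur=7, Σ=33 | A=load:t4 B=compute:t3 [tied]
step 5: L[5]=9 C[4]=6 → dur=9, Σ=42 | A=compute:t4 B=load:t5 [load-bound]
step 6: L[6]=5 C[5]=7 → dur=7, Σ=49 | A=load:t6 B=compute:t5 [compute-bound]
step 7: L[7]=2 C[6]=9 → dur=9, Σ=58 | A=compute:t6 B=load:t7 [compute-bound]
step 8: L[8]=8 C[7]=5 → dur=8, Σ=66 | A=load:t8 B=compute:t7 [load-bound]
step 9: C[8]=4 → dur=4, Σ=70 | A=compute:t8 B=idle [compute-only]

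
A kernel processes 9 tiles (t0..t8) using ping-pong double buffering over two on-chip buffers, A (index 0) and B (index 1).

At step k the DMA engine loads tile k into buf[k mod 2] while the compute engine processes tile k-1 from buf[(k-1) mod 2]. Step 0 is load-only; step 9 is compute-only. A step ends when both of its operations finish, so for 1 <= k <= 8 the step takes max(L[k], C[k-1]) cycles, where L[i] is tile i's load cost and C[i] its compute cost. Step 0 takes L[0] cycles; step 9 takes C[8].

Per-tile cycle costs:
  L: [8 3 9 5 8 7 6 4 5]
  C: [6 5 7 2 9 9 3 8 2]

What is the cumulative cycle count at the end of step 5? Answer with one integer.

step 0: L[0]=8 → dur=8, Σ=8 | A=load:t0 B=idle [load-only]
step 1: L[1]=3 C[0]=6 → dur=6, Σ=14 | A=compute:t0 B=load:t1 [compute-bound]
step 2: L[2]=9 C[1]=5 → dur=9, Σ=23 | A=load:t2 B=compute:t1 [load-bound]
step 3: L[3]=5 C[2]=7 → dur=7, Σ=30 | A=compute:t2 B=load:t3 [compute-bound]
step 4: L[4]=8 C[3]=2 → dur=8, Σ=38 | A=load:t4 B=compute:t3 [load-bound]
step 5: L[5]=7 C[4]=9 → dur=9, Σ=47 | A=compute:t4 B=load:t5 [compute-bound]
step 6: L[6]=6 C[5]=9 → dur=9, Σ=56 | A=load:t6 B=compute:t5 [compute-bound]
step 7: L[7]=4 C[6]=3 → dur=4, Σ=60 | A=compute:t6 B=load:t7 [load-bound]
step 8: L[8]=5 C[7]=8 → dur=8, Σ=68 | A=load:t8 B=compute:t7 [compute-bound]
step 9: C[8]=2 → dur=2, Σ=70 | A=compute:t8 B=idle [compute-only]

end_cycle[5] = 47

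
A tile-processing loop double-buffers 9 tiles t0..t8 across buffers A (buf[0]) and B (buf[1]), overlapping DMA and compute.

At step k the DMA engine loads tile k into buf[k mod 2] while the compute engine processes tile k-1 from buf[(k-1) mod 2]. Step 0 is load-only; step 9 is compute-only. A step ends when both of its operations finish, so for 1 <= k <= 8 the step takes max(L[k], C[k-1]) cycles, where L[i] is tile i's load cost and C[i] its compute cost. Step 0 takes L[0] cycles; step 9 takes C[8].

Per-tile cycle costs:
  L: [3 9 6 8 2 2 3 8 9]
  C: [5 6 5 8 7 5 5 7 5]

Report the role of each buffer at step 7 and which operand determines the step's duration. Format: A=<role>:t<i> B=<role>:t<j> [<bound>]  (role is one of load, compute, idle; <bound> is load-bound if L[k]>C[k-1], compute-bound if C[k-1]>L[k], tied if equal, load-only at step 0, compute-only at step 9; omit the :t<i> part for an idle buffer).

k=0 load=t0/3c comp=- wait=3 total=3
k=1 load=t1/9c comp=t0/5c wait=9 total=12
k=2 load=t2/6c comp=t1/6c wait=6 total=18
k=3 load=t3/8c comp=t2/5c wait=8 total=26
k=4 load=t4/2c comp=t3/8c wait=8 total=34
k=5 load=t5/2c comp=t4/7c wait=7 total=41
k=6 load=t6/3c comp=t5/5c wait=5 total=46
k=7 load=t7/8c comp=t6/5c wait=8 total=54
k=8 load=t8/9c comp=t7/7c wait=9 total=63
k=9 load=- comp=t8/5c wait=5 total=68

step 7: A=compute:t6 B=load:t7 [load-bound]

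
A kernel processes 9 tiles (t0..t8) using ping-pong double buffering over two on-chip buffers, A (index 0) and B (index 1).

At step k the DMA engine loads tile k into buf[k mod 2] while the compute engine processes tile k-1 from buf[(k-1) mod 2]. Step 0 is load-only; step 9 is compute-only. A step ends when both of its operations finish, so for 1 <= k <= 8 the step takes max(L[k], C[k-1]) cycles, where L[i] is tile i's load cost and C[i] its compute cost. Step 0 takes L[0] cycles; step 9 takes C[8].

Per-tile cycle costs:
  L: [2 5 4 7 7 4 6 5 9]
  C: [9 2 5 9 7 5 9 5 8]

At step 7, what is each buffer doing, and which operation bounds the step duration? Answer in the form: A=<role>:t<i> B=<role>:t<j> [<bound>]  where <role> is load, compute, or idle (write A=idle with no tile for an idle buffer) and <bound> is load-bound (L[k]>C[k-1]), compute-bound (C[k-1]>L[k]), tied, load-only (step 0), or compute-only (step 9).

k=0 load=t0/2c comp=- wait=2 total=2
k=1 load=t1/5c comp=t0/9c wait=9 total=11
k=2 load=t2/4c comp=t1/2c wait=4 total=15
k=3 load=t3/7c comp=t2/5c wait=7 total=22
k=4 load=t4/7c comp=t3/9c wait=9 total=31
k=5 load=t5/4c comp=t4/7c wait=7 total=38
k=6 load=t6/6c comp=t5/5c wait=6 total=44
k=7 load=t7/5c comp=t6/9c wait=9 total=53
k=8 load=t8/9c comp=t7/5c wait=9 total=62
k=9 load=- comp=t8/8c wait=8 total=70

step 7: A=compute:t6 B=load:t7 [compute-bound]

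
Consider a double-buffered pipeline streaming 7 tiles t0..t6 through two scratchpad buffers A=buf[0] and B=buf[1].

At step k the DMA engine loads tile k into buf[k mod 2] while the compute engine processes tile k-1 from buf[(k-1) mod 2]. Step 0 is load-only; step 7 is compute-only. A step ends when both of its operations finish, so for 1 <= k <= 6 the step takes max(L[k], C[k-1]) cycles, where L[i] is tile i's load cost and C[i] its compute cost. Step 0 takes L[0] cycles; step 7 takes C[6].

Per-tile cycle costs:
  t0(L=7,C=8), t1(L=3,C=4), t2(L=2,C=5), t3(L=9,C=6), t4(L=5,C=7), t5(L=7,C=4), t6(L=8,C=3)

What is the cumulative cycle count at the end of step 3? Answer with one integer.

end_cycle[3] = 28

k=0 load=t0/7c comp=- wait=7 total=7
k=1 load=t1/3c comp=t0/8c wait=8 total=15
k=2 load=t2/2c comp=t1/4c wait=4 total=19
k=3 load=t3/9c comp=t2/5c wait=9 total=28
k=4 load=t4/5c comp=t3/6c wait=6 total=34
k=5 load=t5/7c comp=t4/7c wait=7 total=41
k=6 load=t6/8c comp=t5/4c wait=8 total=49
k=7 load=- comp=t6/3c wait=3 total=52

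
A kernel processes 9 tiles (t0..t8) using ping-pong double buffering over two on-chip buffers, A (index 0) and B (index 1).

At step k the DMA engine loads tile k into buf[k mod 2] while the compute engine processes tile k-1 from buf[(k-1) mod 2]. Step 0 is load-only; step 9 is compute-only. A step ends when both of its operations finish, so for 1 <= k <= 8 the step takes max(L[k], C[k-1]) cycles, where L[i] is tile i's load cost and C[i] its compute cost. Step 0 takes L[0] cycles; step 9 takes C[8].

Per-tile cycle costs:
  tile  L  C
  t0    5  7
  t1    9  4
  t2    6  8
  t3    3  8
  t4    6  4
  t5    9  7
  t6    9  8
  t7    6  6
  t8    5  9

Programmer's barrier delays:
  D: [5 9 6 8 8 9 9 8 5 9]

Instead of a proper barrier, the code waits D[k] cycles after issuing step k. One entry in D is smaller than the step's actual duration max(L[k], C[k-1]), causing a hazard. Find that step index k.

hazard at step 8

k=0 barrier L[0]=5→5c, D[0]=5 ok
k=1 barrier max(L[1]=9,C[0]=7)→9c, D[1]=9 ok
k=2 barrier max(L[2]=6,C[1]=4)→6c, D[2]=6 ok
k=3 barrier max(L[3]=3,C[2]=8)→8c, D[3]=8 ok
k=4 barrier max(L[4]=6,C[3]=8)→8c, D[4]=8 ok
k=5 barrier max(L[5]=9,C[4]=4)→9c, D[5]=9 ok
k=6 barrier max(L[6]=9,C[5]=7)→9c, D[6]=9 ok
k=7 barrier max(L[7]=6,C[6]=8)→8c, D[7]=8 ok
k=8 barrier max(L[8]=5,C[7]=6)→6c, D[8]=5 SHORT
k=9 barrier C[8]=9→9c, D[9]=9 ok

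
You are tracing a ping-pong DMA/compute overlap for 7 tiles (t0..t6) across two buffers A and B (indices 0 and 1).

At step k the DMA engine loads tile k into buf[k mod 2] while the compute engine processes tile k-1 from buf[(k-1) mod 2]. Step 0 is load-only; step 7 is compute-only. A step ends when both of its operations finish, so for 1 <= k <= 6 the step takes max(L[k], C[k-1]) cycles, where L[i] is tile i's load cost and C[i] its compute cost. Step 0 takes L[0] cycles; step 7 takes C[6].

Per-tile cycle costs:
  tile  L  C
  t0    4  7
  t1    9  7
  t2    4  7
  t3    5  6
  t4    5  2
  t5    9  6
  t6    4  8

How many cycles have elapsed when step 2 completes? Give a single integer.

[0] DMA t0→A (4c) ∥ CU idle ⇒ 4c, clock 4
[1] DMA t1→B (9c) ∥ CU A:t0 (7c) ⇒ 9c, clock 13
[2] DMA t2→A (4c) ∥ CU B:t1 (7c) ⇒ 7c, clock 20
[3] DMA t3→B (5c) ∥ CU A:t2 (7c) ⇒ 7c, clock 27
[4] DMA t4→A (5c) ∥ CU B:t3 (6c) ⇒ 6c, clock 33
[5] DMA t5→B (9c) ∥ CU A:t4 (2c) ⇒ 9c, clock 42
[6] DMA t6→A (4c) ∥ CU B:t5 (6c) ⇒ 6c, clock 48
[7] DMA idle ∥ CU A:t6 (8c) ⇒ 8c, clock 56

end_cycle[2] = 20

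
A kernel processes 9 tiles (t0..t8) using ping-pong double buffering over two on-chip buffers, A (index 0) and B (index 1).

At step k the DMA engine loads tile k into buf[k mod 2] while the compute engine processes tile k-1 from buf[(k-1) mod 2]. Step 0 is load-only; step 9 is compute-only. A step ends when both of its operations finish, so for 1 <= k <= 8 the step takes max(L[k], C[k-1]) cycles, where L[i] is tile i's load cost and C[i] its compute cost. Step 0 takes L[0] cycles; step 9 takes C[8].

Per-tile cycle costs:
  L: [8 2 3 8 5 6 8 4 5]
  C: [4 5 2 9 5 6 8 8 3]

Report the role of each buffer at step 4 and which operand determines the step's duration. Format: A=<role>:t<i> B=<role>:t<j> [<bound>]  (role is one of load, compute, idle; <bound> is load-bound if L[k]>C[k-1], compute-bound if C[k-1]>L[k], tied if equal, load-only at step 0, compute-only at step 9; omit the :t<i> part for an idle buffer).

step 4: A=load:t4 B=compute:t3 [compute-bound]

step 0: L[0]=8 → dur=8, Σ=8 | A=load:t0 B=idle [load-only]
step 1: L[1]=2 C[0]=4 → dur=4, Σ=12 | A=compute:t0 B=load:t1 [compute-bound]
step 2: L[2]=3 C[1]=5 → dur=5, Σ=17 | A=load:t2 B=compute:t1 [compute-bound]
step 3: L[3]=8 C[2]=2 → dur=8, Σ=25 | A=compute:t2 B=load:t3 [load-bound]
step 4: L[4]=5 C[3]=9 → dur=9, Σ=34 | A=load:t4 B=compute:t3 [compute-bound]
step 5: L[5]=6 C[4]=5 → dur=6, Σ=40 | A=compute:t4 B=load:t5 [load-bound]
step 6: L[6]=8 C[5]=6 → dur=8, Σ=48 | A=load:t6 B=compute:t5 [load-bound]
step 7: L[7]=4 C[6]=8 → dur=8, Σ=56 | A=compute:t6 B=load:t7 [compute-bound]
step 8: L[8]=5 C[7]=8 → dur=8, Σ=64 | A=load:t8 B=compute:t7 [compute-bound]
step 9: C[8]=3 → dur=3, Σ=67 | A=compute:t8 B=idle [compute-only]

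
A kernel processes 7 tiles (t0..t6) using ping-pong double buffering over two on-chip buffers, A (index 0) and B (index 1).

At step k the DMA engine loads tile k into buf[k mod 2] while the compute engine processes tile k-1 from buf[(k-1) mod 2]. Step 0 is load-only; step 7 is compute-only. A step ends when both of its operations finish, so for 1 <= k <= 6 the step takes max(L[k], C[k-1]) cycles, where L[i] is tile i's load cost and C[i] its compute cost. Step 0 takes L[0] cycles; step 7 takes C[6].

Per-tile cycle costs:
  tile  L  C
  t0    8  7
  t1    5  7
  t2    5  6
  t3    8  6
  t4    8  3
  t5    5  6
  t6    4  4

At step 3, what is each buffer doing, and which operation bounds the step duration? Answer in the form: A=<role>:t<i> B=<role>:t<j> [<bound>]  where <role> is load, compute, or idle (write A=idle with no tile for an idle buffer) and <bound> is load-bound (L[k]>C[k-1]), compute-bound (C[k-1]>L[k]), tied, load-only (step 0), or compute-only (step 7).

step 3: A=compute:t2 B=load:t3 [load-bound]

k=0 load=t0/8c comp=- wait=8 total=8
k=1 load=t1/5c comp=t0/7c wait=7 total=15
k=2 load=t2/5c comp=t1/7c wait=7 total=22
k=3 load=t3/8c comp=t2/6c wait=8 total=30
k=4 load=t4/8c comp=t3/6c wait=8 total=38
k=5 load=t5/5c comp=t4/3c wait=5 total=43
k=6 load=t6/4c comp=t5/6c wait=6 total=49
k=7 load=- comp=t6/4c wait=4 total=53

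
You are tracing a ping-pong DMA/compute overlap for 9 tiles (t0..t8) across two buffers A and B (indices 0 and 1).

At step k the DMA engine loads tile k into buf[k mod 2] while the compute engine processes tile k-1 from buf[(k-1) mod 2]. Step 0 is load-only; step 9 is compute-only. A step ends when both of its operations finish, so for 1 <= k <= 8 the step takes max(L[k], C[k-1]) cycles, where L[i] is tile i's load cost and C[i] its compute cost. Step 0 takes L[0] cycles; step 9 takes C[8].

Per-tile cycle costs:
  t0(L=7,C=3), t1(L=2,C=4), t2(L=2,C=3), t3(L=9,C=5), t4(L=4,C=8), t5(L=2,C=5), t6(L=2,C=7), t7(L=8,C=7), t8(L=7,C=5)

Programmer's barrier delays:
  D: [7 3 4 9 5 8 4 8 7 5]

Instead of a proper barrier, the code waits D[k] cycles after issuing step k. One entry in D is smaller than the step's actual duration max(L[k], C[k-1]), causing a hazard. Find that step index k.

hazard at step 6

k=0 barrier L[0]=7→7c, D[0]=7 ok
k=1 barrier max(L[1]=2,C[0]=3)→3c, D[1]=3 ok
k=2 barrier max(L[2]=2,C[1]=4)→4c, D[2]=4 ok
k=3 barrier max(L[3]=9,C[2]=3)→9c, D[3]=9 ok
k=4 barrier max(L[4]=4,C[3]=5)→5c, D[4]=5 ok
k=5 barrier max(L[5]=2,C[4]=8)→8c, D[5]=8 ok
k=6 barrier max(L[6]=2,C[5]=5)→5c, D[6]=4 SHORT
k=7 barrier max(L[7]=8,C[6]=7)→8c, D[7]=8 ok
k=8 barrier max(L[8]=7,C[7]=7)→7c, D[8]=7 ok
k=9 barrier C[8]=5→5c, D[9]=5 ok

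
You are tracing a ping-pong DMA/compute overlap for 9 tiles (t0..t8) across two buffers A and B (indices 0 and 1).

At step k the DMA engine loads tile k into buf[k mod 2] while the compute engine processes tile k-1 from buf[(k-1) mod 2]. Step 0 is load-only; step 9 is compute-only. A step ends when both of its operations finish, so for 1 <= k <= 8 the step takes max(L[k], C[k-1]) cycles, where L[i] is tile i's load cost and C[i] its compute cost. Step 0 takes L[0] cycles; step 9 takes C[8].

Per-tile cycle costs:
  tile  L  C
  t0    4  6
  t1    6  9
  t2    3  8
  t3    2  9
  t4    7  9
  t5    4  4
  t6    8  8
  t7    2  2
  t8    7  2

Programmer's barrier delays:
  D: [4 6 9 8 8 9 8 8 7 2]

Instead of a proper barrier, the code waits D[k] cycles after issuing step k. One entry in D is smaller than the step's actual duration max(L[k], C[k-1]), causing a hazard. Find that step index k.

hazard at step 4

k=0 barrier L[0]=4→4c, D[0]=4 ok
k=1 barrier max(L[1]=6,C[0]=6)→6c, D[1]=6 ok
k=2 barrier max(L[2]=3,C[1]=9)→9c, D[2]=9 ok
k=3 barrier max(L[3]=2,C[2]=8)→8c, D[3]=8 ok
k=4 barrier max(L[4]=7,C[3]=9)→9c, D[4]=8 SHORT
k=5 barrier max(L[5]=4,C[4]=9)→9c, D[5]=9 ok
k=6 barrier max(L[6]=8,C[5]=4)→8c, D[6]=8 ok
k=7 barrier max(L[7]=2,C[6]=8)→8c, D[7]=8 ok
k=8 barrier max(L[8]=7,C[7]=2)→7c, D[8]=7 ok
k=9 barrier C[8]=2→2c, D[9]=2 ok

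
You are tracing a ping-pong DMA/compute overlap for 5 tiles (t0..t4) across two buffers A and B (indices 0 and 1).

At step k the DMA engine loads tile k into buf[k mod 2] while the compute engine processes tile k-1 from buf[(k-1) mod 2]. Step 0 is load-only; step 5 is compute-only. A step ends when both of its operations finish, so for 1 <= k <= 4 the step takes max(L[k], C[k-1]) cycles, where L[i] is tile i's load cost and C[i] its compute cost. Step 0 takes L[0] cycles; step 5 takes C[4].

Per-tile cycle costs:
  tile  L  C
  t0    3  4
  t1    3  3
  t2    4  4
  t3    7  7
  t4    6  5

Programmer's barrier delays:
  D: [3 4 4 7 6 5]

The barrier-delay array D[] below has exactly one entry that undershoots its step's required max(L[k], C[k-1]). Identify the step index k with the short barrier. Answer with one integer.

step 0: need L[0]=3 = 3; D[0]=3 ok
step 1: need max(L[1]=3,C[0]=4) = 4; D[1]=4 ok
step 2: need max(L[2]=4,C[1]=3) = 4; D[2]=4 ok
step 3: need max(L[3]=7,C[2]=4) = 7; D[3]=7 ok
step 4: need max(L[4]=6,C[3]=7) = 7; D[4]=6 SHORT
step 5: need C[4]=5 = 5; D[5]=5 ok

hazard at step 4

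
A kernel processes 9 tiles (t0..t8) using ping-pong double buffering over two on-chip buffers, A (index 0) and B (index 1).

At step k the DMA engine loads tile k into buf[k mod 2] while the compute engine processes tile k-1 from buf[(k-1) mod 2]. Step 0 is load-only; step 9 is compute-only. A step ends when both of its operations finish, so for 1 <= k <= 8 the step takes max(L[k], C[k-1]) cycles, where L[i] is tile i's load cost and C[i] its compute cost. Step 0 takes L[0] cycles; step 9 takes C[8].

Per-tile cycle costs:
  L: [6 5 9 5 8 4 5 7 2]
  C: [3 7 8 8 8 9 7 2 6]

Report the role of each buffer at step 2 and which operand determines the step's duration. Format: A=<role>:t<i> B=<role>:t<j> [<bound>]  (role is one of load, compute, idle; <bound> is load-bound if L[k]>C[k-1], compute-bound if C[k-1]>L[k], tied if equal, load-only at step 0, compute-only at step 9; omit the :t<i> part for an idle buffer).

k=0 load=t0/6c comp=- wait=6 total=6
k=1 load=t1/5c comp=t0/3c wait=5 total=11
k=2 load=t2/9c comp=t1/7c wait=9 total=20
k=3 load=t3/5c comp=t2/8c wait=8 total=28
k=4 load=t4/8c comp=t3/8c wait=8 total=36
k=5 load=t5/4c comp=t4/8c wait=8 total=44
k=6 load=t6/5c comp=t5/9c wait=9 total=53
k=7 load=t7/7c comp=t6/7c wait=7 total=60
k=8 load=t8/2c comp=t7/2c wait=2 total=62
k=9 load=- comp=t8/6c wait=6 total=68

step 2: A=load:t2 B=compute:t1 [load-bound]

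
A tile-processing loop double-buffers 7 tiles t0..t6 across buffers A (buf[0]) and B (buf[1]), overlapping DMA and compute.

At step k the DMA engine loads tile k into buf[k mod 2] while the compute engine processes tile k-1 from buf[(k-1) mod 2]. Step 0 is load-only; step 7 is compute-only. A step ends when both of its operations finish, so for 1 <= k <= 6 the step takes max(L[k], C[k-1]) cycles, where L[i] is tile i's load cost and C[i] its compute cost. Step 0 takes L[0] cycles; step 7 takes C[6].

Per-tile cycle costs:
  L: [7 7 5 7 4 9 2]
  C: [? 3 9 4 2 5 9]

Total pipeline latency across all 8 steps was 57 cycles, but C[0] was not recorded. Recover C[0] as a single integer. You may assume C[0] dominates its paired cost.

step 0 | dur = L[0]=7 = 7
step 1 | dur = max(L[1]=7, C[0]=?) = C[0]  (unknown; binding)
step 2 | dur = max(L[2]=5, C[1]=3) = 5
step 3 | dur = max(L[3]=7, C[2]=9) = 9
step 4 | dur = max(L[4]=4, C[3]=4) = 4
step 5 | dur = max(L[5]=9, C[4]=2) = 9
step 6 | dur = max(L[6]=2, C[5]=5) = 5
step 7 | dur = C[6]=9 = 9
sum of known step durations = 48
dur[1] = total - known = 57 - 48 = 9
C[0] is the binding max in step 1, so C[0] = dur[1] = 9

C[0] = 9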